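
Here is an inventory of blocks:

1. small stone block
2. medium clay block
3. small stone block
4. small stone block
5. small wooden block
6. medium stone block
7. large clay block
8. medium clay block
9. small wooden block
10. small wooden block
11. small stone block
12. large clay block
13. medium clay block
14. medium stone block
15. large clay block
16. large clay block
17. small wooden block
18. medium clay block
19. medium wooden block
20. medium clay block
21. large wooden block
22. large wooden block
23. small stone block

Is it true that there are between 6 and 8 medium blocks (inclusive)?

|medium blocks| = 8.
The claim requires 6 ≤ 8 ≤ 8, which holds.

True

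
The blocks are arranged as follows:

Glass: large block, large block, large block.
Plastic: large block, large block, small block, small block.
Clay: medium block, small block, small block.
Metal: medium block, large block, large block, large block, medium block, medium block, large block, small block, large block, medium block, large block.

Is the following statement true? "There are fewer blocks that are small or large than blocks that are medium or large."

False

blocks that are small or large: 16.
blocks that are medium or large: 16.
The claim requires 16 < 16, which does not hold.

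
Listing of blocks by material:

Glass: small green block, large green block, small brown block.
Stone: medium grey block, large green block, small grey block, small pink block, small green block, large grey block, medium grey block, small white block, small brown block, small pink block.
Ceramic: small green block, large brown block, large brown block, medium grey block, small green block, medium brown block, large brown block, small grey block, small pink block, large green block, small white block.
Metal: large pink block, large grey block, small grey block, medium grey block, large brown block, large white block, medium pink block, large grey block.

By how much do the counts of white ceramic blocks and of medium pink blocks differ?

0

white ceramic blocks: 1. medium pink blocks: 1.
|1 − 1| = 1 − 1 = 0.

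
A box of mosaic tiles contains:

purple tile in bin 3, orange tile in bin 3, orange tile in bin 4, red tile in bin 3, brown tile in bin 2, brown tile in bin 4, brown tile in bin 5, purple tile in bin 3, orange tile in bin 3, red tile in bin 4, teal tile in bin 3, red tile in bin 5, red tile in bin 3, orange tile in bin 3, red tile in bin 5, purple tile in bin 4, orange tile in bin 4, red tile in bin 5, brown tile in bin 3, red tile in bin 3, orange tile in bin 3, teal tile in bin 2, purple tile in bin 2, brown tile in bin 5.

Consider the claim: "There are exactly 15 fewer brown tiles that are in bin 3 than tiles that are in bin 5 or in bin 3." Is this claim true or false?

True

brown tiles in bin 3: 1.
tiles in bin 5 or in bin 3: 16.
The claim requires 16 − 1 (= 15) to equal 15, which holds.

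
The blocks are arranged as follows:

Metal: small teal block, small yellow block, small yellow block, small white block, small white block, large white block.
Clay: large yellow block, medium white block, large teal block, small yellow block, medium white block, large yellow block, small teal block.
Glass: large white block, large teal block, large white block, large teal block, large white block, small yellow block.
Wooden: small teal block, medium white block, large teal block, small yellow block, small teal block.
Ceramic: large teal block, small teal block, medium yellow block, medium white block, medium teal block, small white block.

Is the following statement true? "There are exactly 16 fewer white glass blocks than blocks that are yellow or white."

True

There are 3 white glass blocks.
There are 19 blocks that are yellow or white.
The claim requires 19 − 3 (= 16) to equal 16, which holds.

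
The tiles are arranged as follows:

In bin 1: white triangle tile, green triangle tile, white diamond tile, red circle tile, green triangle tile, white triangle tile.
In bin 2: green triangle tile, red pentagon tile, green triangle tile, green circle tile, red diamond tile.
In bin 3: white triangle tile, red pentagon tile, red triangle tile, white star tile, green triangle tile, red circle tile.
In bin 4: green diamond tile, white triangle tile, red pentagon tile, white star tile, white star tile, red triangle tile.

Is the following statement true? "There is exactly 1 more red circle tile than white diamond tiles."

True

|red circle tiles| = 2.
|white diamond tiles| = 1.
The claim requires 2 − 1 (= 1) to equal 1, which holds.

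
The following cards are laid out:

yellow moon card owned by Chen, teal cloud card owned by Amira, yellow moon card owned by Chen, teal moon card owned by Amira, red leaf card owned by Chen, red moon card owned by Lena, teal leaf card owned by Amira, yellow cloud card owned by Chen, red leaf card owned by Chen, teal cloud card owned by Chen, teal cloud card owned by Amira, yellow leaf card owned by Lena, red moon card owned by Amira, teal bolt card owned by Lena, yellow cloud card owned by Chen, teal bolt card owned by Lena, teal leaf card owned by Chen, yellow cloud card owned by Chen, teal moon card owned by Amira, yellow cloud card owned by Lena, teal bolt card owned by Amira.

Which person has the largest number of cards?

Counts by player: Chen→9, Amira→7, Lena→5.
The maximum is 9, held uniquely by Chen.

Chen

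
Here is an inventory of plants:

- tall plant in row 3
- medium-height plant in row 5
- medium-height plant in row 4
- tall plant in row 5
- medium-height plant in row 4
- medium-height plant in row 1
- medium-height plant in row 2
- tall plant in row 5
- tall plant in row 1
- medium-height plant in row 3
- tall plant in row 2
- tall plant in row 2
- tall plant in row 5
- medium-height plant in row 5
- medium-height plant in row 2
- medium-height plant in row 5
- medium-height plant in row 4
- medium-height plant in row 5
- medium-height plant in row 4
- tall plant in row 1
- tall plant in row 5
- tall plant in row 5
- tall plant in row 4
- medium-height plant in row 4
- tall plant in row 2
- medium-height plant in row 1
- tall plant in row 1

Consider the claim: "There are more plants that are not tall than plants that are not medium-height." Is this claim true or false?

True

There are 14 plants that are not tall.
There are 13 plants that are not medium-height.
The claim requires 14 > 13, which holds.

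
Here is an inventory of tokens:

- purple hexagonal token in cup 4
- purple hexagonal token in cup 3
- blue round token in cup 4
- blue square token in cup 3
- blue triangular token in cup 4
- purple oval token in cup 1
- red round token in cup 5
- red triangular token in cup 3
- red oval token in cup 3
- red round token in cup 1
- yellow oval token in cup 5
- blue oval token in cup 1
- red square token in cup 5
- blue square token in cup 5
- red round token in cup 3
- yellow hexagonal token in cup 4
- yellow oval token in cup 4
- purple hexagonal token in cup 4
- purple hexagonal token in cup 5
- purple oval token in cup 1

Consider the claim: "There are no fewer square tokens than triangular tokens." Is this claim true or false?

True

|square tokens| = 3.
|triangular tokens| = 2.
The claim requires 3 ≥ 2, which holds.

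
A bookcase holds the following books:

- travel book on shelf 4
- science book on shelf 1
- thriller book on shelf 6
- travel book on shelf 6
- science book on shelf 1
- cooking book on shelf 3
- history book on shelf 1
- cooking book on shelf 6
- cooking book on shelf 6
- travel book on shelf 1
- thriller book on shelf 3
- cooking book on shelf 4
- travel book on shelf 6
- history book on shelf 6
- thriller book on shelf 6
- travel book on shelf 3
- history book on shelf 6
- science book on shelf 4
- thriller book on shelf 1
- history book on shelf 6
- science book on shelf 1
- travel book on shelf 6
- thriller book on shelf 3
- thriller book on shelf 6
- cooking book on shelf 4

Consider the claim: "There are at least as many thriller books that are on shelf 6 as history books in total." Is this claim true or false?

False

There are 3 thriller books on shelf 6.
There are 4 history books.
The claim requires 3 ≥ 4, which does not hold.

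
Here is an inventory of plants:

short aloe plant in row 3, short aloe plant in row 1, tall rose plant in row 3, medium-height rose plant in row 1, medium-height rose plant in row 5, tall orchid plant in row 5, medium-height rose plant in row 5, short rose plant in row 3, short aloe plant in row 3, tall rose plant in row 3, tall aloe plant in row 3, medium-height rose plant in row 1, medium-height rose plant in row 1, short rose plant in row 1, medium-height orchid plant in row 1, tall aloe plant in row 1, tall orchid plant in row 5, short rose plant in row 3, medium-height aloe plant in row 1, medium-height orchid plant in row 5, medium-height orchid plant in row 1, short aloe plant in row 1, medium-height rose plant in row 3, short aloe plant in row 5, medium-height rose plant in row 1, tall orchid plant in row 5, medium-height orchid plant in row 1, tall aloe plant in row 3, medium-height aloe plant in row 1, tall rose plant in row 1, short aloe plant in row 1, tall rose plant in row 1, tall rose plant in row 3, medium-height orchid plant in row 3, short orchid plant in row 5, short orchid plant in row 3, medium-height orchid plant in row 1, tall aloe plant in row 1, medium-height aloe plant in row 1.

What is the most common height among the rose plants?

medium-height

Counts by height (restricted to rose plants): medium-height 7, tall 5, short 3.
The maximum is 7, held uniquely by medium-height.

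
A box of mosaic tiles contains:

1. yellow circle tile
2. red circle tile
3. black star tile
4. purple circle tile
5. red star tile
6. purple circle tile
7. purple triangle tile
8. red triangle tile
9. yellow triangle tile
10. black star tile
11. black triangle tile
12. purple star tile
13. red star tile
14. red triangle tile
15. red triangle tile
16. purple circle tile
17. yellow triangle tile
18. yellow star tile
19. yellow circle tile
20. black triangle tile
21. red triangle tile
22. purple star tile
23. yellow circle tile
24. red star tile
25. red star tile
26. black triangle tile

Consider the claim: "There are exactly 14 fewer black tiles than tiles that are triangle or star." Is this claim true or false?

black tiles: 5.
tiles that are triangle or star: 19.
The claim requires 19 − 5 (= 14) to equal 14, which holds.

True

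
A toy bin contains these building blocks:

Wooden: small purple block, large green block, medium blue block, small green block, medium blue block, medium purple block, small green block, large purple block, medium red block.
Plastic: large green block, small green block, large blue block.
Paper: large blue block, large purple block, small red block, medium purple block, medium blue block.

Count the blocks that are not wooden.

8

Total blocks: 17; with the excluded value: 9; remaining 17 − 9 = 8.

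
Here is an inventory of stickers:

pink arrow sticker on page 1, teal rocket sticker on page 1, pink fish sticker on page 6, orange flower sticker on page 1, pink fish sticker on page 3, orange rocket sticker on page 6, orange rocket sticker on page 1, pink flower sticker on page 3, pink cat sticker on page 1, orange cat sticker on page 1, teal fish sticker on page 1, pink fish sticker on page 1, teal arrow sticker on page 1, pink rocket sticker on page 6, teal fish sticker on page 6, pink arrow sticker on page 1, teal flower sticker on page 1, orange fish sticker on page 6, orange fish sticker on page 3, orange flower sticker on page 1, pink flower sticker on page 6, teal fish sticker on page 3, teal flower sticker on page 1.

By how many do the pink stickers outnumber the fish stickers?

pink stickers: 9.
fish stickers: 8.
9 − 8 = 1.

1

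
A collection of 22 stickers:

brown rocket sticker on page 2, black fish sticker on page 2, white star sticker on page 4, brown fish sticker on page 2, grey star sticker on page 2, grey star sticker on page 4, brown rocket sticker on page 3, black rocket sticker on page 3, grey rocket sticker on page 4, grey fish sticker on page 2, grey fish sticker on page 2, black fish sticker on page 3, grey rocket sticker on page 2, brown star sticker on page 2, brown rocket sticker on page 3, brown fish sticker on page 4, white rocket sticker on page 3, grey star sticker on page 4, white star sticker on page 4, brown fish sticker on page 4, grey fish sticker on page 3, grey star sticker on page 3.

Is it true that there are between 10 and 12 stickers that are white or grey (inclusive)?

|stickers that are white or grey| = 12.
The claim requires 10 ≤ 12 ≤ 12, which holds.

True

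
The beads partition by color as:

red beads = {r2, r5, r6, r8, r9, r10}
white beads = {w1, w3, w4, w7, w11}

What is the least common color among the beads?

Counts by color: red 6, white 5.
The minimum is 5, held uniquely by white.

white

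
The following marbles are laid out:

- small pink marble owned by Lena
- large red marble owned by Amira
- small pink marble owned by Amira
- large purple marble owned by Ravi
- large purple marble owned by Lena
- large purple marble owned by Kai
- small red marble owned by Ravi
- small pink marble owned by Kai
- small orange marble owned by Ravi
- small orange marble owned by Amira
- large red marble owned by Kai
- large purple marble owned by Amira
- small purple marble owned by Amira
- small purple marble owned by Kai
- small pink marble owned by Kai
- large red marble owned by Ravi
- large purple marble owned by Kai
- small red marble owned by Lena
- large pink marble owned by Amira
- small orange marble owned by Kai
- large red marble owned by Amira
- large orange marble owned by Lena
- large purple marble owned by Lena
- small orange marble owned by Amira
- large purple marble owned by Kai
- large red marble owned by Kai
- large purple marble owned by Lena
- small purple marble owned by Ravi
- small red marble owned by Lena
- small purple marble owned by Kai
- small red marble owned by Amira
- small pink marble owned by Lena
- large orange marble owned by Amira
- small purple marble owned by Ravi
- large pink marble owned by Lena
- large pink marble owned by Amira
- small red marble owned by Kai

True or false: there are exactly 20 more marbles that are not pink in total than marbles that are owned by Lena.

marbles that are not pink: 29.
marbles owned by Lena: 9.
The claim requires 29 − 9 (= 20) to equal 20, which holds.

True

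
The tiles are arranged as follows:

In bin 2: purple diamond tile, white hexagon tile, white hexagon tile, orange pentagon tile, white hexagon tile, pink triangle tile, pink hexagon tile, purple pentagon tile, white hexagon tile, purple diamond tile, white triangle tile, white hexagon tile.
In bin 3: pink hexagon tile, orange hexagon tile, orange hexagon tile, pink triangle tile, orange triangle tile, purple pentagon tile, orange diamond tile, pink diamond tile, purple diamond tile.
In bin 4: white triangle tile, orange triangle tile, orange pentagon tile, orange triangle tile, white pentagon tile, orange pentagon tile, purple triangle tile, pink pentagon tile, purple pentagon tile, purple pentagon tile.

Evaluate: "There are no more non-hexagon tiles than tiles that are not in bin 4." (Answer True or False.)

|non-hexagon tiles| = 22.
|tiles that are not in bin 4| = 21.
The claim requires 22 ≤ 21, which does not hold.

False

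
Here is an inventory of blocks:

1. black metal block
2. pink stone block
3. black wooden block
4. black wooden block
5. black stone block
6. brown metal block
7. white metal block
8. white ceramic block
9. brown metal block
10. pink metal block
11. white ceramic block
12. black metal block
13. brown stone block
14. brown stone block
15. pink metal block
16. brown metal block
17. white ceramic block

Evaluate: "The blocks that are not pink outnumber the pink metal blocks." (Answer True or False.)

There are 14 blocks that are not pink.
There are 2 pink metal blocks.
The claim requires 14 > 2, which holds.

True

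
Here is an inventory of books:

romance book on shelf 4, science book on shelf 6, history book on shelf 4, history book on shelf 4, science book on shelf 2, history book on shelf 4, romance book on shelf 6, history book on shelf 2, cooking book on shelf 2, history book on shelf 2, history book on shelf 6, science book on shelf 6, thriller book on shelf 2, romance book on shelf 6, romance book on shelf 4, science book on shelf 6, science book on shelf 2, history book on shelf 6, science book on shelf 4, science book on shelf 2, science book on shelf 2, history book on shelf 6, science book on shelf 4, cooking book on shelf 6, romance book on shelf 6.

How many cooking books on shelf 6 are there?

1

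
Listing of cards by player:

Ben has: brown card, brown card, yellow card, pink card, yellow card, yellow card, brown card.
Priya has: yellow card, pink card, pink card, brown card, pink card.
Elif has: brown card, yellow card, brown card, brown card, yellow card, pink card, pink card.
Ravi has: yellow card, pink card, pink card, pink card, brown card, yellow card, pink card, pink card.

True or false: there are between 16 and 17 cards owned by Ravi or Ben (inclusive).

False

|cards owned by Ravi or Ben| = 15.
The claim requires 16 ≤ 15 ≤ 17, which does not hold.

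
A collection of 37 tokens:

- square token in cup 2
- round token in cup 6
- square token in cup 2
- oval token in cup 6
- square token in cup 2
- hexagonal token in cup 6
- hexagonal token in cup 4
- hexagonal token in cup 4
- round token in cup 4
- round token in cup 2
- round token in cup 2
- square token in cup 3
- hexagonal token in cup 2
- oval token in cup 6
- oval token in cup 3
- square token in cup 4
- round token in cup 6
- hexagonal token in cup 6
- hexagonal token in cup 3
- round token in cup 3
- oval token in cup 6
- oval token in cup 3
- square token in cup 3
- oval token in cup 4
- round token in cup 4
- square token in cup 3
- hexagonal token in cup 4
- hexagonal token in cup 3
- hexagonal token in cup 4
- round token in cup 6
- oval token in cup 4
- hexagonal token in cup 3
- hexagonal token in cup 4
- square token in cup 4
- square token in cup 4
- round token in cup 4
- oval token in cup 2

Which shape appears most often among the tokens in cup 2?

Counts by shape (restricted to tokens in cup 2): square 3, round 2, hexagonal 1, oval 1.
The maximum is 3, held uniquely by square.

square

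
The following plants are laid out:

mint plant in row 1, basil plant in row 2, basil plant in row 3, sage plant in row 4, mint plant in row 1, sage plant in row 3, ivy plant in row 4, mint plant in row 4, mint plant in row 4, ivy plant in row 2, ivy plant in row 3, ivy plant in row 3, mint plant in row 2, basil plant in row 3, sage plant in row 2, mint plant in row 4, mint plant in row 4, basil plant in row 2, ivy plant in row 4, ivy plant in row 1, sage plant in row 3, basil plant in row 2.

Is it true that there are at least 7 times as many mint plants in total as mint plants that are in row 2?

mint plants: 7.
mint plants in row 2: 1.
The claim requires 7 ≥ 7 × 1 = 7, which holds.

True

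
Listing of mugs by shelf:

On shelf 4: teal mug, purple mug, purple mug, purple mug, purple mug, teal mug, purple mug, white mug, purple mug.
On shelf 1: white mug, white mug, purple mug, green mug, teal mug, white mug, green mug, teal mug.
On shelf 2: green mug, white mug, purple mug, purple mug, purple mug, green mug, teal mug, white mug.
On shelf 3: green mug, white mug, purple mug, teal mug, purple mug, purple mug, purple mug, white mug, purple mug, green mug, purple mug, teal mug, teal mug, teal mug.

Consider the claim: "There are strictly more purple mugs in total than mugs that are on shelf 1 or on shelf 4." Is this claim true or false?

purple mugs: 16.
mugs on shelf 1 or on shelf 4: 17.
The claim requires 16 > 17, which does not hold.

False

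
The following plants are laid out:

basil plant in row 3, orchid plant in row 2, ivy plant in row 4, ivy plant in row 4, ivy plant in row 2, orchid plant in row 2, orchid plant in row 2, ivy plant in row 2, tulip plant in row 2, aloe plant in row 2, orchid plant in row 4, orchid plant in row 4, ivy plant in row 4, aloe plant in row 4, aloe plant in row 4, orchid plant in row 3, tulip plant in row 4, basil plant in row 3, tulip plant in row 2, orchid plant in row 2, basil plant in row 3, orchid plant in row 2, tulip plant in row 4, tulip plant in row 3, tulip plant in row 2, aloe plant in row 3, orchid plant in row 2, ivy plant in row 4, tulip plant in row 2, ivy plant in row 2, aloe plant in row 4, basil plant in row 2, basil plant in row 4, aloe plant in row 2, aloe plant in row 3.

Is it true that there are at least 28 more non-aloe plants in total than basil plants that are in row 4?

non-aloe plants: 28.
basil plants in row 4: 1.
The claim requires 28 − 1 = 27 ≥ 28, which does not hold.

False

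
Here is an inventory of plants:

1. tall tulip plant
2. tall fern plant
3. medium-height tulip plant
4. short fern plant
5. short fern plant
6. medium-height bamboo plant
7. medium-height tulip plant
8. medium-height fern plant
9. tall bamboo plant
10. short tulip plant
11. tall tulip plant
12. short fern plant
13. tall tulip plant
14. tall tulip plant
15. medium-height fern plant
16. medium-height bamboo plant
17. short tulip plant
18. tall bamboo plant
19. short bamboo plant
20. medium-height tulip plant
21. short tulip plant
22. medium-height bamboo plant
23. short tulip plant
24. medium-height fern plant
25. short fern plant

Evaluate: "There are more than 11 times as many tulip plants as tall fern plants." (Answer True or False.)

False

tulip plants: 11.
tall fern plants: 1.
The claim requires 11 > 11 × 1 = 11, which does not hold.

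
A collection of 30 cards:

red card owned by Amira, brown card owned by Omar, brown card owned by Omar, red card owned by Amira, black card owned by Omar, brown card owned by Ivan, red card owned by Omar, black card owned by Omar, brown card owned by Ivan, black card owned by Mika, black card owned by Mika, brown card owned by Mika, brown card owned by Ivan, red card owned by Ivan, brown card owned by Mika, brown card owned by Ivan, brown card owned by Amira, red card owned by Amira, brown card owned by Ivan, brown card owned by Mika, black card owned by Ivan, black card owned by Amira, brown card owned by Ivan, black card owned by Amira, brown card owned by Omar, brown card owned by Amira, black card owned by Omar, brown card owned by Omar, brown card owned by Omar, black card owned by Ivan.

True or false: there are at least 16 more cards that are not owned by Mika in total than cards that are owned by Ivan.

True

|cards that are not owned by Mika| = 25.
|cards owned by Ivan| = 9.
The claim requires 25 − 9 = 16 ≥ 16, which holds.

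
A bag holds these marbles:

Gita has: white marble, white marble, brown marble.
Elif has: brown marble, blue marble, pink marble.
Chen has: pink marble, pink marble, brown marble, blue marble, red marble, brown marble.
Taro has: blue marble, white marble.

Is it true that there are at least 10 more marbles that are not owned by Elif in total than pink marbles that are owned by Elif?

|marbles that are not owned by Elif| = 11.
|pink marbles owned by Elif| = 1.
The claim requires 11 − 1 = 10 ≥ 10, which holds.

True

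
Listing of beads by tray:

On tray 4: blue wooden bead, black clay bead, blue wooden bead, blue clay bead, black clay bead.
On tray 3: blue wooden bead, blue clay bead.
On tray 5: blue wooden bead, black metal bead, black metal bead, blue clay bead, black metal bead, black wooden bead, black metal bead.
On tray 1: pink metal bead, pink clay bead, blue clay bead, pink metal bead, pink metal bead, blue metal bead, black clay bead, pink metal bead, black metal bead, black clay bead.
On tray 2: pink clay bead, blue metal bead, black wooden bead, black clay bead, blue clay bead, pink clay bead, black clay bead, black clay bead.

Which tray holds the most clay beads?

Counts by tray (restricted to clay beads): tray 2→6, tray 1→4, tray 4→3, tray 5→1, tray 3→1.
The maximum is 6, held uniquely by tray 2.

tray 2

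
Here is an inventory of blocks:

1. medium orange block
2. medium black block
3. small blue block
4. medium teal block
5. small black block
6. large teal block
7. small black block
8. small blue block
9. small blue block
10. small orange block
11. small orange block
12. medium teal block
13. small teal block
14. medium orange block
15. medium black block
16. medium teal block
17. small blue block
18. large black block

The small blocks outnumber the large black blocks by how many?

8

small blocks: 9.
large black blocks: 1.
9 − 1 = 8.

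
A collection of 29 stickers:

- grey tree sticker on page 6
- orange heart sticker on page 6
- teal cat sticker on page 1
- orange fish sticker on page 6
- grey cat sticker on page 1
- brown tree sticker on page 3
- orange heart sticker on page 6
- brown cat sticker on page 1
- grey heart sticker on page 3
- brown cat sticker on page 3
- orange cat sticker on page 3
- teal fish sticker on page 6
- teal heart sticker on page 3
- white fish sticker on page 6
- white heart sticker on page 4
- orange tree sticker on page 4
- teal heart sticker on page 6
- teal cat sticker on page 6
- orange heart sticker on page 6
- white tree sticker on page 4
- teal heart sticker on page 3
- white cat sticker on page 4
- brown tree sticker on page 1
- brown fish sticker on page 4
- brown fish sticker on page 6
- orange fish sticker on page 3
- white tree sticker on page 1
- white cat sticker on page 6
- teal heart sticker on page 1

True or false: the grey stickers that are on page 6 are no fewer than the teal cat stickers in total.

grey stickers on page 6: 1.
teal cat stickers: 2.
The claim requires 1 ≥ 2, which does not hold.

False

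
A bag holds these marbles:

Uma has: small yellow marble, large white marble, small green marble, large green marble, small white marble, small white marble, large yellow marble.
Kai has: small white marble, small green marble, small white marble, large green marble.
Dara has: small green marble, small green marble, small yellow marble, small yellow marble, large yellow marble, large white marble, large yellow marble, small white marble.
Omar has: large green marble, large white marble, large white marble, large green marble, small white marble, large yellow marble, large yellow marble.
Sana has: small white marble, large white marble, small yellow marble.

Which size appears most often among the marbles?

small

Counts by size: small 15, large 14.
The maximum is 15, held uniquely by small.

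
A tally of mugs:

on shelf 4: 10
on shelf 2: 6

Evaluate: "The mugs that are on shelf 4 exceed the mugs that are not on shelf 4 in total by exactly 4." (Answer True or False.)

True

There are 10 mugs on shelf 4.
There are 6 mugs that are not on shelf 4.
The claim requires 10 − 6 (= 4) to equal 4, which holds.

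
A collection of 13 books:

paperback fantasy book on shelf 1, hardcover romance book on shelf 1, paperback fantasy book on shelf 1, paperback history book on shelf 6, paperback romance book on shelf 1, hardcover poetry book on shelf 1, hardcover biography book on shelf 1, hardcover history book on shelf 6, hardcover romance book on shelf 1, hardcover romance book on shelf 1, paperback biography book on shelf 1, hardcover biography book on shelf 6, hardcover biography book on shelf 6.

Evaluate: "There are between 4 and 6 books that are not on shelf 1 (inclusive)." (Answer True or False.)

books that are not on shelf 1: 4.
The claim requires 4 ≤ 4 ≤ 6, which holds.

True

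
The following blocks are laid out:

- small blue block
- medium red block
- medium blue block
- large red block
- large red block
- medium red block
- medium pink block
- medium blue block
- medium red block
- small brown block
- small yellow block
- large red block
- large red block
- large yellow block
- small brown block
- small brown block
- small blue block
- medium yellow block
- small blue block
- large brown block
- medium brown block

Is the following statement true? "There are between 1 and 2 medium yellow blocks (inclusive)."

There is 1 medium yellow block.
The claim requires 1 ≤ 1 ≤ 2, which holds.

True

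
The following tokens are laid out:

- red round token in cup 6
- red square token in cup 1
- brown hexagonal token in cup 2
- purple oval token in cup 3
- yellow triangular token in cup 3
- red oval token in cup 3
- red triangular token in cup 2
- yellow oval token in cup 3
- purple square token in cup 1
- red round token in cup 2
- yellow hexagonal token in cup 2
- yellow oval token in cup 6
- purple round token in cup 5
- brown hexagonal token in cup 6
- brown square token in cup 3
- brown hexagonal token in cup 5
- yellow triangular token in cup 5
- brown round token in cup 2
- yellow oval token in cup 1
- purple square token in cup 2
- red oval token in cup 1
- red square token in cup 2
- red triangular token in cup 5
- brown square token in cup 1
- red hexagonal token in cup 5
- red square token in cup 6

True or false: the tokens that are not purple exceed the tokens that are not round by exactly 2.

False

tokens that are not purple: 22.
tokens that are not round: 22.
The claim requires 22 − 22 (= 0) to equal 2, which does not hold.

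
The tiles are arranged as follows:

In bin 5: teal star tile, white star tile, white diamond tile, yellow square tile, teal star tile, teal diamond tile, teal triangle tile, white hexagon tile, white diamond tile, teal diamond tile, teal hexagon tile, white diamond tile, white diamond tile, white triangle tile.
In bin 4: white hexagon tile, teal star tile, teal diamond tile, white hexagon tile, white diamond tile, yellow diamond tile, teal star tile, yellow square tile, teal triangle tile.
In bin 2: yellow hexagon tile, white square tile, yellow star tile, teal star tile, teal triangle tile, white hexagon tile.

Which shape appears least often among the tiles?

Counts by shape: diamond 9, star 7, hexagon 6, triangle 4, square 3.
The minimum is 3, held uniquely by square.

square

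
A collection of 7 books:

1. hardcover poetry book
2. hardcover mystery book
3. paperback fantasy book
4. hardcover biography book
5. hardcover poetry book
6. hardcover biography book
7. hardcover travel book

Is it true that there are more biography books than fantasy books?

True

biography books: 2.
fantasy books: 1.
The claim requires 2 > 1, which holds.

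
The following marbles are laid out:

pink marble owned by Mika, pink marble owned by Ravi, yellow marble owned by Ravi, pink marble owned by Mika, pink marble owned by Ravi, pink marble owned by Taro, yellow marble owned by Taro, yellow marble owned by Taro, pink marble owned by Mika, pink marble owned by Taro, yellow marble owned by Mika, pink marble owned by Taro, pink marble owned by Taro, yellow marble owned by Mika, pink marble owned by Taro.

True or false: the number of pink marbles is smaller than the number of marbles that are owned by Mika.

pink marbles: 10.
marbles owned by Mika: 5.
The claim requires 10 < 5, which does not hold.

False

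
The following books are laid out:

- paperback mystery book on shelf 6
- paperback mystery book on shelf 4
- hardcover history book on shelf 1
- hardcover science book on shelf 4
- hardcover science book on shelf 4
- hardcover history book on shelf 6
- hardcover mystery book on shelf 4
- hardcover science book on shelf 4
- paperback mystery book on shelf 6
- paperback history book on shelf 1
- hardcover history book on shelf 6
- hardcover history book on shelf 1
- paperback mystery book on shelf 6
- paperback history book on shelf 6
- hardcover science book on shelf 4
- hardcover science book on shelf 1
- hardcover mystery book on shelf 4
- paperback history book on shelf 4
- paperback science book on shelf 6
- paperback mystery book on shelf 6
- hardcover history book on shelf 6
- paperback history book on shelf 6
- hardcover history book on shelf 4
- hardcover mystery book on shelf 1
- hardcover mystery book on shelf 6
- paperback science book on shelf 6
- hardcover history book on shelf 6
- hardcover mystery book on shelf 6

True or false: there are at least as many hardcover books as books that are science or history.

|hardcover books| = 17.
|books that are science or history| = 18.
The claim requires 17 ≥ 18, which does not hold.

False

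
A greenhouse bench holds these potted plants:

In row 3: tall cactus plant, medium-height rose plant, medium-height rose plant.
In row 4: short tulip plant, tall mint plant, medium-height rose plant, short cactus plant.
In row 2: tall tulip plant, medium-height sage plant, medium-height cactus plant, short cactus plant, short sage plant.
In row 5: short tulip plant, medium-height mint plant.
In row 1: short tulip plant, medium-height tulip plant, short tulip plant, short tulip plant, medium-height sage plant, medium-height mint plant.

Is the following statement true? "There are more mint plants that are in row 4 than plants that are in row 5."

|mint plants in row 4| = 1.
|plants in row 5| = 2.
The claim requires 1 > 2, which does not hold.

False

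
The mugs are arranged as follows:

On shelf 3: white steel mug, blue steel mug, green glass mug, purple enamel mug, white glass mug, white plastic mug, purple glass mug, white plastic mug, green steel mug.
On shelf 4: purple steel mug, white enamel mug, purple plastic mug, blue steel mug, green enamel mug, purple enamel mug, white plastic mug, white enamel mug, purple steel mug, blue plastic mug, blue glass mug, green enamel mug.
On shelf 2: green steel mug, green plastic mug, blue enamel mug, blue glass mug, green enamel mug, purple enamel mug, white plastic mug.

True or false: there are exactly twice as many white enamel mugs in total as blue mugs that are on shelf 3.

There are 2 white enamel mugs.
There is 1 blue mug on shelf 3.
The claim requires 2 = 2 × 1 = 2, which holds.

True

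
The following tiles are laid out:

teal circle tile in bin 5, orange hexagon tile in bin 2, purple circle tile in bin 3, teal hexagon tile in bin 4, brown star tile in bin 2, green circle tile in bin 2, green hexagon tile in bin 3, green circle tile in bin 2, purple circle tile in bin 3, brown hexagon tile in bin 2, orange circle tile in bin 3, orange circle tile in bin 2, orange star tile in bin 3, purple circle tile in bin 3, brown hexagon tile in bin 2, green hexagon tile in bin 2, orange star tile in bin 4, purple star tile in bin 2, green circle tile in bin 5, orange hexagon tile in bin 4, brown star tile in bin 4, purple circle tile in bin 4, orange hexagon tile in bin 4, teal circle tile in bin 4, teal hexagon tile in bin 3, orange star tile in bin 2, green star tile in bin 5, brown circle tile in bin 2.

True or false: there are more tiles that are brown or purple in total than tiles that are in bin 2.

False

|tiles that are brown or purple| = 10.
|tiles in bin 2| = 11.
The claim requires 10 > 11, which does not hold.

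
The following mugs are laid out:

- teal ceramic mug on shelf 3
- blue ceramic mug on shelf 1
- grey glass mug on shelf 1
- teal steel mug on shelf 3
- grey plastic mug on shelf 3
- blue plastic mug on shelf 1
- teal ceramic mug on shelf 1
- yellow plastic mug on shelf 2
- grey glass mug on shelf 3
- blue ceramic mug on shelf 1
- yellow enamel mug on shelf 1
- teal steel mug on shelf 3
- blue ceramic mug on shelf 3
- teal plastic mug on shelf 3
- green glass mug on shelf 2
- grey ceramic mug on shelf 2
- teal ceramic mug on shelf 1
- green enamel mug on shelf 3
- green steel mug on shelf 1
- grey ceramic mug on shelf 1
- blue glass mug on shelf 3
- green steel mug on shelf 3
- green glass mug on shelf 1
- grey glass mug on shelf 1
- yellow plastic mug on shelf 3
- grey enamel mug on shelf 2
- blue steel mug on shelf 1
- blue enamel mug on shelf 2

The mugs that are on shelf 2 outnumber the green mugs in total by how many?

0

mugs on shelf 2: 5.
green mugs: 5.
5 − 5 = 0.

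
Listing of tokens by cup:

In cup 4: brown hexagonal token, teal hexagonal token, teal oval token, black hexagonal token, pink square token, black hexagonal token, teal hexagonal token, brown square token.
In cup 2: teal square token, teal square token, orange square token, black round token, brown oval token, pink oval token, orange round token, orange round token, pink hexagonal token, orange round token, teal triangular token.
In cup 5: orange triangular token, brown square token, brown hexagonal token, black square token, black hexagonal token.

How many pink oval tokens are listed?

1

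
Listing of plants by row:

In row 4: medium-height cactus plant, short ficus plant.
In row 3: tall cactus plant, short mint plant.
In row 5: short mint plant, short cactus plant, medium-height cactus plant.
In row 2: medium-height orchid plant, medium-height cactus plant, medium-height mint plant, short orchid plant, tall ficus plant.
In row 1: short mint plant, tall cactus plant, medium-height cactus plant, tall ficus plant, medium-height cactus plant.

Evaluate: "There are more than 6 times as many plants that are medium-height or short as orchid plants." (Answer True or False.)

True

There are 13 plants that are medium-height or short.
There are 2 orchid plants.
The claim requires 13 > 6 × 2 = 12, which holds.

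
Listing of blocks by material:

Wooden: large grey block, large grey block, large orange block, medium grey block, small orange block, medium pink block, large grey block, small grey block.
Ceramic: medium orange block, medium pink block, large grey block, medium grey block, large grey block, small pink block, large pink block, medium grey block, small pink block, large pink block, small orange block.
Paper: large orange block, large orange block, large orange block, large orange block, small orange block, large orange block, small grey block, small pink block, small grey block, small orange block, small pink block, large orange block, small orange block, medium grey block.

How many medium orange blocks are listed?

1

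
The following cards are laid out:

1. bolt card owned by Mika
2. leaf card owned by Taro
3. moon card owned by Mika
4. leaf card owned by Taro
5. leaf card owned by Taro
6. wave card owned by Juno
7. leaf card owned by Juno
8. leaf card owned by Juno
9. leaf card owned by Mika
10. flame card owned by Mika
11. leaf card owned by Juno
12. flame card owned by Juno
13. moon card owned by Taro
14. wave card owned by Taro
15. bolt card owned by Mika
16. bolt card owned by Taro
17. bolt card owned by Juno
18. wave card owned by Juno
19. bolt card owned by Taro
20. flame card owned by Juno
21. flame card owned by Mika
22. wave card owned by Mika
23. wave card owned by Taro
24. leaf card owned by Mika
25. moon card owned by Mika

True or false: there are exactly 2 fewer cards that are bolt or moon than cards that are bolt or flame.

False

cards that are bolt or moon: 8.
cards that are bolt or flame: 9.
The claim requires 9 − 8 (= 1) to equal 2, which does not hold.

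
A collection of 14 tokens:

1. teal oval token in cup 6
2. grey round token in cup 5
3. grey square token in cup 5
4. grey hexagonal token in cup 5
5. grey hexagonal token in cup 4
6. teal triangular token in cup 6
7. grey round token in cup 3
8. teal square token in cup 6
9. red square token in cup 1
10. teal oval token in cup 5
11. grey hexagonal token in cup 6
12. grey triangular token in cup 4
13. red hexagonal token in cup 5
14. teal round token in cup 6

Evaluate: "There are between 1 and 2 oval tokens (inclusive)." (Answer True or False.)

oval tokens: 2.
The claim requires 1 ≤ 2 ≤ 2, which holds.

True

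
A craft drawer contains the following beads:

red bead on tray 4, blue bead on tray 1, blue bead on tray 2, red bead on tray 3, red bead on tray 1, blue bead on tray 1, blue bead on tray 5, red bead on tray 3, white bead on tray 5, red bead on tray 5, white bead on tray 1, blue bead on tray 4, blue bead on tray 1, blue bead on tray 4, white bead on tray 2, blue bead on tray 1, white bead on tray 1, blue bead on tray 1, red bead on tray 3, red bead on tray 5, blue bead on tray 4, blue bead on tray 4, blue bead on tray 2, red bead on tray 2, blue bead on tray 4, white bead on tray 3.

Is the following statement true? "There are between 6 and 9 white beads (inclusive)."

There are 5 white beads.
The claim requires 6 ≤ 5 ≤ 9, which does not hold.

False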